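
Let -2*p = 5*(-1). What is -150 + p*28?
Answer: -80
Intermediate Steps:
p = 5/2 (p = -5*(-1)/2 = -½*(-5) = 5/2 ≈ 2.5000)
-150 + p*28 = -150 + (5/2)*28 = -150 + 70 = -80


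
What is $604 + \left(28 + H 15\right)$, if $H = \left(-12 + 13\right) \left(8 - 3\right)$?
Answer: $707$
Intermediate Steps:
$H = 5$ ($H = 1 \cdot 5 = 5$)
$604 + \left(28 + H 15\right) = 604 + \left(28 + 5 \cdot 15\right) = 604 + \left(28 + 75\right) = 604 + 103 = 707$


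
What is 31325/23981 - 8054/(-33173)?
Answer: 1232287199/795521713 ≈ 1.5490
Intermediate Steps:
31325/23981 - 8054/(-33173) = 31325*(1/23981) - 8054*(-1/33173) = 31325/23981 + 8054/33173 = 1232287199/795521713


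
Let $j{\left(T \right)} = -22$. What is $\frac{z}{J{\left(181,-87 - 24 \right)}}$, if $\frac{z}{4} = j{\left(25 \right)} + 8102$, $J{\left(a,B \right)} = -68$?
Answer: $- \frac{8080}{17} \approx -475.29$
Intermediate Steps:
$z = 32320$ ($z = 4 \left(-22 + 8102\right) = 4 \cdot 8080 = 32320$)
$\frac{z}{J{\left(181,-87 - 24 \right)}} = \frac{32320}{-68} = 32320 \left(- \frac{1}{68}\right) = - \frac{8080}{17}$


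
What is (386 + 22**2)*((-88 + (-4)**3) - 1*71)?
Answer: -194010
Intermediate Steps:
(386 + 22**2)*((-88 + (-4)**3) - 1*71) = (386 + 484)*((-88 - 64) - 71) = 870*(-152 - 71) = 870*(-223) = -194010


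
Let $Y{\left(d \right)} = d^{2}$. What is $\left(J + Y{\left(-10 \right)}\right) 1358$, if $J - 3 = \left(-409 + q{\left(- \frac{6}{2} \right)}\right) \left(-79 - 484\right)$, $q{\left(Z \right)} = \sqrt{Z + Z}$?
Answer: $312842460 - 764554 i \sqrt{6} \approx 3.1284 \cdot 10^{8} - 1.8728 \cdot 10^{6} i$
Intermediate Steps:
$q{\left(Z \right)} = \sqrt{2} \sqrt{Z}$ ($q{\left(Z \right)} = \sqrt{2 Z} = \sqrt{2} \sqrt{Z}$)
$J = 230270 - 563 i \sqrt{6}$ ($J = 3 + \left(-409 + \sqrt{2} \sqrt{- \frac{6}{2}}\right) \left(-79 - 484\right) = 3 + \left(-409 + \sqrt{2} \sqrt{\left(-6\right) \frac{1}{2}}\right) \left(-563\right) = 3 + \left(-409 + \sqrt{2} \sqrt{-3}\right) \left(-563\right) = 3 + \left(-409 + \sqrt{2} i \sqrt{3}\right) \left(-563\right) = 3 + \left(-409 + i \sqrt{6}\right) \left(-563\right) = 3 + \left(230267 - 563 i \sqrt{6}\right) = 230270 - 563 i \sqrt{6} \approx 2.3027 \cdot 10^{5} - 1379.1 i$)
$\left(J + Y{\left(-10 \right)}\right) 1358 = \left(\left(230270 - 563 i \sqrt{6}\right) + \left(-10\right)^{2}\right) 1358 = \left(\left(230270 - 563 i \sqrt{6}\right) + 100\right) 1358 = \left(230370 - 563 i \sqrt{6}\right) 1358 = 312842460 - 764554 i \sqrt{6}$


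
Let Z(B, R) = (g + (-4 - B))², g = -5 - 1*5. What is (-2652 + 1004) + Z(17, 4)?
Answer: -687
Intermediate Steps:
g = -10 (g = -5 - 5 = -10)
Z(B, R) = (-14 - B)² (Z(B, R) = (-10 + (-4 - B))² = (-14 - B)²)
(-2652 + 1004) + Z(17, 4) = (-2652 + 1004) + (14 + 17)² = -1648 + 31² = -1648 + 961 = -687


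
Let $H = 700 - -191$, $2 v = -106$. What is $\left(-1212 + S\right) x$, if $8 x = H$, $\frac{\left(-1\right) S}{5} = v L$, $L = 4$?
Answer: $-16929$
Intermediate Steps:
$v = -53$ ($v = \frac{1}{2} \left(-106\right) = -53$)
$H = 891$ ($H = 700 + 191 = 891$)
$S = 1060$ ($S = - 5 \left(\left(-53\right) 4\right) = \left(-5\right) \left(-212\right) = 1060$)
$x = \frac{891}{8}$ ($x = \frac{1}{8} \cdot 891 = \frac{891}{8} \approx 111.38$)
$\left(-1212 + S\right) x = \left(-1212 + 1060\right) \frac{891}{8} = \left(-152\right) \frac{891}{8} = -16929$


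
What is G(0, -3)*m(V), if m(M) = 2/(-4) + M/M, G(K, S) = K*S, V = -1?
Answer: 0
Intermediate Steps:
m(M) = ½ (m(M) = 2*(-¼) + 1 = -½ + 1 = ½)
G(0, -3)*m(V) = (0*(-3))*(½) = 0*(½) = 0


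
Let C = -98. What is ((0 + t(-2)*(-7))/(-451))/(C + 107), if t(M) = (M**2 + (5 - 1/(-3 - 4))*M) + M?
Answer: -58/4059 ≈ -0.014289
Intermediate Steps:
t(M) = M**2 + 43*M/7 (t(M) = (M**2 + (5 - 1/(-7))*M) + M = (M**2 + (5 - 1*(-1/7))*M) + M = (M**2 + (5 + 1/7)*M) + M = (M**2 + 36*M/7) + M = M**2 + 43*M/7)
((0 + t(-2)*(-7))/(-451))/(C + 107) = ((0 + ((1/7)*(-2)*(43 + 7*(-2)))*(-7))/(-451))/(-98 + 107) = ((0 + ((1/7)*(-2)*(43 - 14))*(-7))*(-1/451))/9 = ((0 + ((1/7)*(-2)*29)*(-7))*(-1/451))*(1/9) = ((0 - 58/7*(-7))*(-1/451))*(1/9) = ((0 + 58)*(-1/451))*(1/9) = (58*(-1/451))*(1/9) = -58/451*1/9 = -58/4059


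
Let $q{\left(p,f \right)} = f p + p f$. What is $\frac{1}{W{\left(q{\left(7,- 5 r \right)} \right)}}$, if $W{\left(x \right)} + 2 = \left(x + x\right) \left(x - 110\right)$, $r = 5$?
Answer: $\frac{1}{321998} \approx 3.1056 \cdot 10^{-6}$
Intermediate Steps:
$q{\left(p,f \right)} = 2 f p$ ($q{\left(p,f \right)} = f p + f p = 2 f p$)
$W{\left(x \right)} = -2 + 2 x \left(-110 + x\right)$ ($W{\left(x \right)} = -2 + \left(x + x\right) \left(x - 110\right) = -2 + 2 x \left(-110 + x\right)$)
$\frac{1}{W{\left(q{\left(7,- 5 r \right)} \right)}} = \frac{1}{-2 - 220 \cdot 2 \left(\left(-5\right) 5\right) 7 + 2 \left(2 \left(\left(-5\right) 5\right) 7\right)^{2}} = \frac{1}{-2 - 220 \cdot 2 \left(-25\right) 7 + 2 \left(2 \left(-25\right) 7\right)^{2}} = \frac{1}{-2 - -77000 + 2 \left(-350\right)^{2}} = \frac{1}{-2 + 77000 + 2 \cdot 122500} = \frac{1}{-2 + 77000 + 245000} = \frac{1}{321998}$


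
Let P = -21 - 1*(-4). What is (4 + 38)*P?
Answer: -714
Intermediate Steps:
P = -17 (P = -21 + 4 = -17)
(4 + 38)*P = (4 + 38)*(-17) = 42*(-17) = -714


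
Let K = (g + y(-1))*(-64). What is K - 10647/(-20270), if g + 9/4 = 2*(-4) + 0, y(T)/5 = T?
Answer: 19794167/20270 ≈ 976.53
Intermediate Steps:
y(T) = 5*T
g = -41/4 (g = -9/4 + (2*(-4) + 0) = -9/4 + (-8 + 0) = -9/4 - 8 = -41/4 ≈ -10.250)
K = 976 (K = (-41/4 + 5*(-1))*(-64) = (-41/4 - 5)*(-64) = -61/4*(-64) = 976)
K - 10647/(-20270) = 976 - 10647/(-20270) = 976 - 10647*(-1/20270) = 976 + 10647/20270 = 19794167/20270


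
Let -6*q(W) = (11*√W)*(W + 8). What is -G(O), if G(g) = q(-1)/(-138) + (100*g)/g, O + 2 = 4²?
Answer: -100 - 77*I/828 ≈ -100.0 - 0.092995*I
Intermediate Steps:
O = 14 (O = -2 + 4² = -2 + 16 = 14)
q(W) = -11*√W*(8 + W)/6 (q(W) = -11*√W*(W + 8)/6 = -11*√W*(8 + W)/6)
G(g) = 100 + 77*I/828 (G(g) = (11*√(-1)*(-8 - 1*(-1))/6)/(-138) + (100*g)/g = (11*I*(-8 + 1)/6)*(-1/138) + 100 = ((11/6)*I*(-7))*(-1/138) + 100 = -77*I/6*(-1/138) + 100 = 77*I/828 + 100 = 100 + 77*I/828)
-G(O) = -(100 + 77*I/828) = -100 - 77*I/828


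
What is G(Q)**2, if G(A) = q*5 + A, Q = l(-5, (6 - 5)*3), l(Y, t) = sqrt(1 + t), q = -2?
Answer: 64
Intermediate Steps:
Q = 2 (Q = sqrt(1 + (6 - 5)*3) = sqrt(1 + 1*3) = sqrt(1 + 3) = sqrt(4) = 2)
G(A) = -10 + A (G(A) = -2*5 + A = -10 + A)
G(Q)**2 = (-10 + 2)**2 = (-8)**2 = 64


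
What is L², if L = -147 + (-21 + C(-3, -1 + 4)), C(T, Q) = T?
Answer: 29241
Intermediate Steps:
L = -171 (L = -147 + (-21 - 3) = -147 - 24 = -171)
L² = (-171)² = 29241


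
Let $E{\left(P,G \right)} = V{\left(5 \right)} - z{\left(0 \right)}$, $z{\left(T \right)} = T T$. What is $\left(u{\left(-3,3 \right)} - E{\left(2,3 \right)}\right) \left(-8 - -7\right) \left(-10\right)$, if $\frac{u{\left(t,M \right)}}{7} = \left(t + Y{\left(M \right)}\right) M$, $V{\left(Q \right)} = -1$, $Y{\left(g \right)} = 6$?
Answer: $640$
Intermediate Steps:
$z{\left(T \right)} = T^{2}$
$u{\left(t,M \right)} = 7 M \left(6 + t\right)$ ($u{\left(t,M \right)} = 7 \left(t + 6\right) M = 7 \left(6 + t\right) M = 7 M \left(6 + t\right)$)
$E{\left(P,G \right)} = -1$ ($E{\left(P,G \right)} = -1 - 0^{2} = -1 - 0 = -1 + 0 = -1$)
$\left(u{\left(-3,3 \right)} - E{\left(2,3 \right)}\right) \left(-8 - -7\right) \left(-10\right) = \left(7 \cdot 3 \left(6 - 3\right) - -1\right) \left(-8 - -7\right) \left(-10\right) = \left(7 \cdot 3 \cdot 3 + 1\right) \left(-8 + 7\right) \left(-10\right) = \left(63 + 1\right) \left(-1\right) \left(-10\right) = 64 \left(-1\right) \left(-10\right) = \left(-64\right) \left(-10\right) = 640$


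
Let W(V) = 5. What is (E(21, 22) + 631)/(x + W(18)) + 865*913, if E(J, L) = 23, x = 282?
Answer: 226657469/287 ≈ 7.8975e+5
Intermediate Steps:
(E(21, 22) + 631)/(x + W(18)) + 865*913 = (23 + 631)/(282 + 5) + 865*913 = 654/287 + 789745 = 226657469/287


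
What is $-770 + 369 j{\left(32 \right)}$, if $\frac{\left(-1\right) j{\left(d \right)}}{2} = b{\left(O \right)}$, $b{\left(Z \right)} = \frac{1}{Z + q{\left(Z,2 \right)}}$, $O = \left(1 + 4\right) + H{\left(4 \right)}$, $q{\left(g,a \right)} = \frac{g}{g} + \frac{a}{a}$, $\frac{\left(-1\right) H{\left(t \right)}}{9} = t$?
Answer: $- \frac{21592}{29} \approx -744.55$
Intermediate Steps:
$H{\left(t \right)} = - 9 t$
$q{\left(g,a \right)} = 2$ ($q{\left(g,a \right)} = 1 + 1 = 2$)
$O = -31$ ($O = \left(1 + 4\right) - 36 = 5 - 36 = -31$)
$b{\left(Z \right)} = \frac{1}{2 + Z}$ ($b{\left(Z \right)} = \frac{1}{Z + 2} = \frac{1}{2 + Z}$)
$j{\left(d \right)} = \frac{2}{29}$ ($j{\left(d \right)} = - \frac{2}{2 - 31} = - \frac{2}{-29} = \left(-2\right) \left(- \frac{1}{29}\right) = \frac{2}{29}$)
$-770 + 369 j{\left(32 \right)} = -770 + 369 \cdot \frac{2}{29} = -770 + \frac{738}{29} = - \frac{21592}{29}$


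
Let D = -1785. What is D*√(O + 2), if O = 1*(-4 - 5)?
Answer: -1785*I*√7 ≈ -4722.7*I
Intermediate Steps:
O = -9 (O = 1*(-9) = -9)
D*√(O + 2) = -1785*√(-9 + 2) = -1785*I*√7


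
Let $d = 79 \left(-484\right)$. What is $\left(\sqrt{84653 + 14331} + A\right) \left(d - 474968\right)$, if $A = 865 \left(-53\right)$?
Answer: $23527837380 - 1026408 \sqrt{24746} \approx 2.3366 \cdot 10^{10}$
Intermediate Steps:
$A = -45845$
$d = -38236$
$\left(\sqrt{84653 + 14331} + A\right) \left(d - 474968\right) = \left(\sqrt{84653 + 14331} - 45845\right) \left(-38236 - 474968\right) = \left(\sqrt{98984} - 45845\right) \left(-513204\right) = \left(2 \sqrt{24746} - 45845\right) \left(-513204\right) = \left(-45845 + 2 \sqrt{24746}\right) \left(-513204\right) = 23527837380 - 1026408 \sqrt{24746}$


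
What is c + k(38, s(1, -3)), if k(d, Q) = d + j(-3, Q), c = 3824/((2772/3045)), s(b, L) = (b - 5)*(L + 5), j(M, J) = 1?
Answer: 139907/33 ≈ 4239.6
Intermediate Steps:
s(b, L) = (-5 + b)*(5 + L)
c = 138620/33 (c = 3824/((2772*(1/3045))) = 3824/(132/145) = 3824*(145/132) = 138620/33 ≈ 4200.6)
k(d, Q) = 1 + d (k(d, Q) = d + 1 = 1 + d)
c + k(38, s(1, -3)) = 138620/33 + (1 + 38) = 138620/33 + 39 = 139907/33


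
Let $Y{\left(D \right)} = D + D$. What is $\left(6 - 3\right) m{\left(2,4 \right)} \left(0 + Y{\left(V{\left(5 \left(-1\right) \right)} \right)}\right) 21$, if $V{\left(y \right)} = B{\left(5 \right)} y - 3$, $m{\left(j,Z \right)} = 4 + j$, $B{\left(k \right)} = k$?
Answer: $-21168$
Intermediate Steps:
$V{\left(y \right)} = -3 + 5 y$ ($V{\left(y \right)} = 5 y - 3 = -3 + 5 y$)
$Y{\left(D \right)} = 2 D$
$\left(6 - 3\right) m{\left(2,4 \right)} \left(0 + Y{\left(V{\left(5 \left(-1\right) \right)} \right)}\right) 21 = \left(6 - 3\right) \left(4 + 2\right) \left(0 + 2 \left(-3 + 5 \cdot 5 \left(-1\right)\right)\right) 21 = 3 \cdot 6 \left(0 + 2 \left(-3 + 5 \left(-5\right)\right)\right) 21 = 3 \cdot 6 \left(0 + 2 \left(-3 - 25\right)\right) 21 = 3 \cdot 6 \left(0 + 2 \left(-28\right)\right) 21 = 3 \cdot 6 \left(0 - 56\right) 21 = 3 \cdot 6 \left(-56\right) 21 = 3 \left(-336\right) 21 = \left(-1008\right) 21 = -21168$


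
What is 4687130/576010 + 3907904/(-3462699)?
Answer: 1397912858083/199454925099 ≈ 7.0087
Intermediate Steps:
4687130/576010 + 3907904/(-3462699) = 4687130*(1/576010) + 3907904*(-1/3462699) = 468713/57601 - 3907904/3462699 = 1397912858083/199454925099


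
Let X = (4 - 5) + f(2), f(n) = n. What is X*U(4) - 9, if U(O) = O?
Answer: -5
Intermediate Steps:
X = 1 (X = (4 - 5) + 2 = -1 + 2 = 1)
X*U(4) - 9 = 1*4 - 9 = 4 - 9 = -5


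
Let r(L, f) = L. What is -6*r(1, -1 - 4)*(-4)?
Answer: 24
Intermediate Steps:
-6*r(1, -1 - 4)*(-4) = -6*1*(-4) = -6*(-4) = 24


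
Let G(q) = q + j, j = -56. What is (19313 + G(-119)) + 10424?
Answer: 29562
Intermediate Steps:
G(q) = -56 + q (G(q) = q - 56 = -56 + q)
(19313 + G(-119)) + 10424 = (19313 + (-56 - 119)) + 10424 = (19313 - 175) + 10424 = 19138 + 10424 = 29562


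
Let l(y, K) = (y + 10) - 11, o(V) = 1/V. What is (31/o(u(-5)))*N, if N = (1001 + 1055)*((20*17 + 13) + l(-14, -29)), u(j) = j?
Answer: -107713840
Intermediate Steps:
o(V) = 1/V
l(y, K) = -1 + y (l(y, K) = (10 + y) - 11 = -1 + y)
N = 694928 (N = (1001 + 1055)*((20*17 + 13) + (-1 - 14)) = 2056*((340 + 13) - 15) = 2056*(353 - 15) = 2056*338 = 694928)
(31/o(u(-5)))*N = (31/(1/(-5)))*694928 = (31/(-⅕))*694928 = (31*(-5))*694928 = -155*694928 = -107713840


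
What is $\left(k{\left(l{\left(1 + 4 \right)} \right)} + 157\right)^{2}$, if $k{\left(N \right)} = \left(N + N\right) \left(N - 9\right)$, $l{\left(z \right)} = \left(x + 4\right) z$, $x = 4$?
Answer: $6953769$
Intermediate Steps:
$l{\left(z \right)} = 8 z$ ($l{\left(z \right)} = \left(4 + 4\right) z = 8 z$)
$k{\left(N \right)} = 2 N \left(-9 + N\right)$
$\left(k{\left(l{\left(1 + 4 \right)} \right)} + 157\right)^{2} = \left(2 \cdot 8 \left(1 + 4\right) \left(-9 + 8 \left(1 + 4\right)\right) + 157\right)^{2} = \left(2 \cdot 8 \cdot 5 \left(-9 + 8 \cdot 5\right) + 157\right)^{2} = \left(2 \cdot 40 \left(-9 + 40\right) + 157\right)^{2} = \left(2 \cdot 40 \cdot 31 + 157\right)^{2} = \left(2480 + 157\right)^{2} = 2637^{2} = 6953769$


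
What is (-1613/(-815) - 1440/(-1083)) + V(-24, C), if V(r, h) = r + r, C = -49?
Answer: -13148827/294215 ≈ -44.691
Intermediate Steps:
V(r, h) = 2*r
(-1613/(-815) - 1440/(-1083)) + V(-24, C) = (-1613/(-815) - 1440/(-1083)) + 2*(-24) = (-1613*(-1/815) - 1440*(-1/1083)) - 48 = (1613/815 + 480/361) - 48 = 973493/294215 - 48 = -13148827/294215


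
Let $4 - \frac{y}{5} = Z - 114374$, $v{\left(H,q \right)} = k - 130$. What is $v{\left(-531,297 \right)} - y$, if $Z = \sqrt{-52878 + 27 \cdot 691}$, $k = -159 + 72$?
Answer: $-572107 + 5 i \sqrt{34221} \approx -5.7211 \cdot 10^{5} + 924.95 i$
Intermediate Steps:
$k = -87$
$Z = i \sqrt{34221}$ ($Z = \sqrt{-52878 + 18657} = \sqrt{-34221} = i \sqrt{34221} \approx 184.99 i$)
$v{\left(H,q \right)} = -217$ ($v{\left(H,q \right)} = -87 - 130 = -217$)
$y = 571890 - 5 i \sqrt{34221}$ ($y = 20 - 5 \left(i \sqrt{34221} - 114374\right) = 20 - 5 \left(-114374 + i \sqrt{34221}\right) = 20 + \left(571870 - 5 i \sqrt{34221}\right) = 571890 - 5 i \sqrt{34221} \approx 5.7189 \cdot 10^{5} - 924.95 i$)
$v{\left(-531,297 \right)} - y = -217 - \left(571890 - 5 i \sqrt{34221}\right) = -572107 + 5 i \sqrt{34221}$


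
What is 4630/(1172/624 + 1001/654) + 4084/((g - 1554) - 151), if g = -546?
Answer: 58993725876/43491571 ≈ 1356.4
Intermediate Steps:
4630/(1172/624 + 1001/654) + 4084/((g - 1554) - 151) = 4630/(1172/624 + 1001/654) + 4084/((-546 - 1554) - 151) = 4630/(1172*(1/624) + 1001*(1/654)) + 4084/(-2100 - 151) = 4630/(293/156 + 1001/654) + 4084/(-2251) = 4630/(19321/5668) + 4084*(-1/2251) = 4630*(5668/19321) - 4084/2251 = 26242840/19321 - 4084/2251 = 58993725876/43491571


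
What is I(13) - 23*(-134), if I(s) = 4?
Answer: 3086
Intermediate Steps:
I(13) - 23*(-134) = 4 - 23*(-134) = 4 + 3082 = 3086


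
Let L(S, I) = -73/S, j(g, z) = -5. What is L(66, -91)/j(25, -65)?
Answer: 73/330 ≈ 0.22121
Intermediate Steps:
L(66, -91)/j(25, -65) = -73/66/(-5) = -73*1/66*(-⅕) = -73/66*(-⅕) = 73/330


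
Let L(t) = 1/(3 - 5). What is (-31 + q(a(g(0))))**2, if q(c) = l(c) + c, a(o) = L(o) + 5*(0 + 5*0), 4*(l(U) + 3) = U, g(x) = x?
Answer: 76729/64 ≈ 1198.9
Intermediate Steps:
L(t) = -1/2 (L(t) = 1/(-2) = -1/2)
l(U) = -3 + U/4
a(o) = -1/2 (a(o) = -1/2 + 5*(0 + 5*0) = -1/2 + 5*(0 + 0) = -1/2 + 5*0 = -1/2 + 0 = -1/2)
q(c) = -3 + 5*c/4 (q(c) = (-3 + c/4) + c = -3 + 5*c/4)
(-31 + q(a(g(0))))**2 = (-31 + (-3 + (5/4)*(-1/2)))**2 = (-31 + (-3 - 5/8))**2 = (-31 - 29/8)**2 = (-277/8)**2 = 76729/64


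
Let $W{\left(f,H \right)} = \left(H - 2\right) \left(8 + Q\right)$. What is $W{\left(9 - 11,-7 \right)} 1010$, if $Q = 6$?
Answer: $-127260$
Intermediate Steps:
$W{\left(f,H \right)} = -28 + 14 H$ ($W{\left(f,H \right)} = \left(H - 2\right) \left(8 + 6\right) = \left(-2 + H\right) 14 = -28 + 14 H$)
$W{\left(9 - 11,-7 \right)} 1010 = \left(-28 + 14 \left(-7\right)\right) 1010 = \left(-28 - 98\right) 1010 = \left(-126\right) 1010 = -127260$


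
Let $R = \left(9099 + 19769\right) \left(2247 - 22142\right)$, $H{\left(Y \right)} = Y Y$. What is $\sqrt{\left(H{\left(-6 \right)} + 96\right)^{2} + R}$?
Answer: $2 i \sqrt{143577859} \approx 23965.0 i$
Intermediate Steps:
$H{\left(Y \right)} = Y^{2}$
$R = -574328860$ ($R = 28868 \left(-19895\right) = -574328860$)
$\sqrt{\left(H{\left(-6 \right)} + 96\right)^{2} + R} = \sqrt{\left(\left(-6\right)^{2} + 96\right)^{2} - 574328860} = \sqrt{\left(36 + 96\right)^{2} - 574328860} = \sqrt{132^{2} - 574328860} = \sqrt{17424 - 574328860} = \sqrt{-574311436} = 2 i \sqrt{143577859}$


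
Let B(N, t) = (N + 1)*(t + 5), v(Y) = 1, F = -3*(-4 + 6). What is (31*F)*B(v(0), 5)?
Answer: -3720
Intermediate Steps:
F = -6 (F = -3*2 = -6)
B(N, t) = (1 + N)*(5 + t)
(31*F)*B(v(0), 5) = (31*(-6))*(5 + 5 + 5*1 + 1*5) = -186*(5 + 5 + 5 + 5) = -186*20 = -3720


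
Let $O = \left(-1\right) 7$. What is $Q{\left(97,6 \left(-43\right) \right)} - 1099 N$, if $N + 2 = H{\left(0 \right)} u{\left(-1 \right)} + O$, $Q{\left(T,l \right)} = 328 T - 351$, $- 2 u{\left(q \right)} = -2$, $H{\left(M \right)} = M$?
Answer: $41356$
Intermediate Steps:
$u{\left(q \right)} = 1$ ($u{\left(q \right)} = \left(- \frac{1}{2}\right) \left(-2\right) = 1$)
$O = -7$
$Q{\left(T,l \right)} = -351 + 328 T$
$N = -9$ ($N = -2 + \left(0 \cdot 1 - 7\right) = -2 + \left(0 - 7\right) = -2 - 7 = -9$)
$Q{\left(97,6 \left(-43\right) \right)} - 1099 N = \left(-351 + 328 \cdot 97\right) - -9891 = \left(-351 + 31816\right) + 9891 = 31465 + 9891 = 41356$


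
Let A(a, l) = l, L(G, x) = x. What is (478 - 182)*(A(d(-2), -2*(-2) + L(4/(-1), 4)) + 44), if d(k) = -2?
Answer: 15392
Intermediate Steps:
(478 - 182)*(A(d(-2), -2*(-2) + L(4/(-1), 4)) + 44) = (478 - 182)*((-2*(-2) + 4) + 44) = 296*((4 + 4) + 44) = 296*(8 + 44) = 296*52 = 15392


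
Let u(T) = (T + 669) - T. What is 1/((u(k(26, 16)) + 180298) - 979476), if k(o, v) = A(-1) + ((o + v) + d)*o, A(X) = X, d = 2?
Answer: -1/798509 ≈ -1.2523e-6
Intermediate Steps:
k(o, v) = -1 + o*(2 + o + v) (k(o, v) = -1 + ((o + v) + 2)*o = -1 + (2 + o + v)*o = -1 + o*(2 + o + v))
u(T) = 669 (u(T) = (669 + T) - T = 669)
1/((u(k(26, 16)) + 180298) - 979476) = 1/((669 + 180298) - 979476) = 1/(180967 - 979476) = 1/(-798509) = -1/798509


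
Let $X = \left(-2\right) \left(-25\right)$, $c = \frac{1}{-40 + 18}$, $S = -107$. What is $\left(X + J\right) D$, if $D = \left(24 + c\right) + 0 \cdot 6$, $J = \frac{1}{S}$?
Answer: $\frac{2818923}{2354} \approx 1197.5$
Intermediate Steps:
$c = - \frac{1}{22}$ ($c = \frac{1}{-22} = - \frac{1}{22} \approx -0.045455$)
$J = - \frac{1}{107}$ ($J = \frac{1}{-107} = - \frac{1}{107} \approx -0.0093458$)
$X = 50$
$D = \frac{527}{22}$ ($D = \left(24 - \frac{1}{22}\right) + 0 \cdot 6 = \frac{527}{22} + 0 = \frac{527}{22} \approx 23.955$)
$\left(X + J\right) D = \left(50 - \frac{1}{107}\right) \frac{527}{22} = \frac{5349}{107} \cdot \frac{527}{22} = \frac{2818923}{2354}$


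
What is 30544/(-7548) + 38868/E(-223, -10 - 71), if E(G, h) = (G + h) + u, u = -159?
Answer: -76879384/873681 ≈ -87.995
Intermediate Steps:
E(G, h) = -159 + G + h (E(G, h) = (G + h) - 159 = -159 + G + h)
30544/(-7548) + 38868/E(-223, -10 - 71) = 30544/(-7548) + 38868/(-159 - 223 + (-10 - 71)) = 30544*(-1/7548) + 38868/(-159 - 223 - 81) = -7636/1887 + 38868/(-463) = -7636/1887 + 38868*(-1/463) = -7636/1887 - 38868/463 = -76879384/873681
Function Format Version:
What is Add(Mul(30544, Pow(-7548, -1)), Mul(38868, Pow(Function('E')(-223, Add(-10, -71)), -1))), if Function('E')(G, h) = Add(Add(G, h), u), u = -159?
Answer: Rational(-76879384, 873681) ≈ -87.995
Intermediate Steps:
Function('E')(G, h) = Add(-159, G, h) (Function('E')(G, h) = Add(Add(G, h), -159) = Add(-159, G, h))
Add(Mul(30544, Pow(-7548, -1)), Mul(38868, Pow(Function('E')(-223, Add(-10, -71)), -1))) = Add(Mul(30544, Pow(-7548, -1)), Mul(38868, Pow(Add(-159, -223, Add(-10, -71)), -1))) = Add(Mul(30544, Rational(-1, 7548)), Mul(38868, Pow(Add(-159, -223, -81), -1))) = Add(Rational(-7636, 1887), Mul(38868, Pow(-463, -1))) = Add(Rational(-7636, 1887), Mul(38868, Rational(-1, 463))) = Add(Rational(-7636, 1887), Rational(-38868, 463)) = Rational(-76879384, 873681)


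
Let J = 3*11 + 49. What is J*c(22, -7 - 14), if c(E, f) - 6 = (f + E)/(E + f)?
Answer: 574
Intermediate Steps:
J = 82 (J = 33 + 49 = 82)
c(E, f) = 7 (c(E, f) = 6 + (f + E)/(E + f) = 6 + (E + f)/(E + f) = 6 + 1 = 7)
J*c(22, -7 - 14) = 82*7 = 574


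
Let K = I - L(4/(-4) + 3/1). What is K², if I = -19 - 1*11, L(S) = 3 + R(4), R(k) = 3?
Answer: 1296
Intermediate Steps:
L(S) = 6 (L(S) = 3 + 3 = 6)
I = -30 (I = -19 - 11 = -30)
K = -36 (K = -30 - 1*6 = -30 - 6 = -36)
K² = (-36)² = 1296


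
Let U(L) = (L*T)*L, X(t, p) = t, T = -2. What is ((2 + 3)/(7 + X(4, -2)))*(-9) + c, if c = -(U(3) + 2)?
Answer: 131/11 ≈ 11.909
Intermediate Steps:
U(L) = -2*L² (U(L) = (L*(-2))*L = (-2*L)*L = -2*L²)
c = 16 (c = -(-2*3² + 2) = -(-2*9 + 2) = -(-18 + 2) = -1*(-16) = 16)
((2 + 3)/(7 + X(4, -2)))*(-9) + c = ((2 + 3)/(7 + 4))*(-9) + 16 = (5/11)*(-9) + 16 = -45/11 + 16 = 131/11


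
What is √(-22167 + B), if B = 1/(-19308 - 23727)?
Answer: I*√41053532867610/43035 ≈ 148.89*I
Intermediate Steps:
B = -1/43035 (B = 1/(-43035) = -1/43035 ≈ -2.3237e-5)
√(-22167 + B) = √(-22167 - 1/43035) = √(-953956846/43035) = I*√41053532867610/43035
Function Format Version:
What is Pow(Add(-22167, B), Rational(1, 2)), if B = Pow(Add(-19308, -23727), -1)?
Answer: Mul(Rational(1, 43035), I, Pow(41053532867610, Rational(1, 2))) ≈ Mul(148.89, I)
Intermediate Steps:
B = Rational(-1, 43035) (B = Pow(-43035, -1) = Rational(-1, 43035) ≈ -2.3237e-5)
Pow(Add(-22167, B), Rational(1, 2)) = Pow(Add(-22167, Rational(-1, 43035)), Rational(1, 2)) = Pow(Rational(-953956846, 43035), Rational(1, 2)) = Mul(Rational(1, 43035), I, Pow(41053532867610, Rational(1, 2)))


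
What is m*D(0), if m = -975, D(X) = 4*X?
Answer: 0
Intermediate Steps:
m*D(0) = -3900*0 = -975*0 = 0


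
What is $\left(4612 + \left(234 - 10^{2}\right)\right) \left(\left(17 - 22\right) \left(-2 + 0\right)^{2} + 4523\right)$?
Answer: $21371238$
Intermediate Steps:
$\left(4612 + \left(234 - 10^{2}\right)\right) \left(\left(17 - 22\right) \left(-2 + 0\right)^{2} + 4523\right) = \left(4612 + \left(234 - 100\right)\right) \left(- 5 \left(-2\right)^{2} + 4523\right) = \left(4612 + \left(234 - 100\right)\right) \left(\left(-5\right) 4 + 4523\right) = \left(4612 + 134\right) \left(-20 + 4523\right) = 4746 \cdot 4503 = 21371238$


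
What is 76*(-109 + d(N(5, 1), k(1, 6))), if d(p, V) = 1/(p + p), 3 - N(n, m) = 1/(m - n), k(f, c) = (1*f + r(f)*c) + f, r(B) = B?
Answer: -107540/13 ≈ -8272.3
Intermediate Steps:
k(f, c) = 2*f + c*f (k(f, c) = (1*f + f*c) + f = (f + c*f) + f = 2*f + c*f)
N(n, m) = 3 - 1/(m - n)
d(p, V) = 1/(2*p)
76*(-109 + d(N(5, 1), k(1, 6))) = 76*(-109 + 1/(2*(((-1 - 3*5 + 3*1)/(1 - 1*5))))) = 76*(-109 + 1/(2*(((-1 - 15 + 3)/(1 - 5))))) = 76*(-109 + 1/(2*((-13/(-4))))) = 76*(-109 + 1/(2*((-1/4*(-13))))) = 76*(-109 + 1/(2*(13/4))) = 76*(-109 + (1/2)*(4/13)) = 76*(-109 + 2/13) = 76*(-1415/13) = -107540/13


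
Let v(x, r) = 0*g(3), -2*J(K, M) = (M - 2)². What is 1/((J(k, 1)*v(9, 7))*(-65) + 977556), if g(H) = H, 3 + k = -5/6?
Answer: 1/977556 ≈ 1.0230e-6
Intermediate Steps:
k = -23/6 (k = -3 - 5/6 = -3 - 5*⅙ = -3 - ⅚ = -23/6 ≈ -3.8333)
J(K, M) = -(-2 + M)²/2 (J(K, M) = -(M - 2)²/2 = -(-2 + M)²/2)
v(x, r) = 0 (v(x, r) = 0*3 = 0)
1/((J(k, 1)*v(9, 7))*(-65) + 977556) = 1/((-(-2 + 1)²/2*0)*(-65) + 977556) = 1/((-½*(-1)²*0)*(-65) + 977556) = 1/((-½*1*0)*(-65) + 977556) = 1/(-½*0*(-65) + 977556) = 1/(0*(-65) + 977556) = 1/(0 + 977556) = 1/977556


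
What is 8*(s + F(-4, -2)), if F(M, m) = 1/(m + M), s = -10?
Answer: -244/3 ≈ -81.333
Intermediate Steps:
F(M, m) = 1/(M + m)
8*(s + F(-4, -2)) = 8*(-10 + 1/(-4 - 2)) = 8*(-10 + 1/(-6)) = 8*(-10 - ⅙) = 8*(-61/6) = -244/3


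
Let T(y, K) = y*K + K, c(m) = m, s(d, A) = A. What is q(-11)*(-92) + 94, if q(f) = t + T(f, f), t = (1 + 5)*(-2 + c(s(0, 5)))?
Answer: -11682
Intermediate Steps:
T(y, K) = K + K*y (T(y, K) = K*y + K = K + K*y)
t = 18 (t = (1 + 5)*(-2 + 5) = 6*3 = 18)
q(f) = 18 + f*(1 + f)
q(-11)*(-92) + 94 = (18 - 11*(1 - 11))*(-92) + 94 = (18 - 11*(-10))*(-92) + 94 = (18 + 110)*(-92) + 94 = 128*(-92) + 94 = -11776 + 94 = -11682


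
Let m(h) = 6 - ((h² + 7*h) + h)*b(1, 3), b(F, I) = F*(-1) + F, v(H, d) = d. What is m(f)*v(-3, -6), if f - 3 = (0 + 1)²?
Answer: -36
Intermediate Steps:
f = 4 (f = 3 + (0 + 1)² = 3 + 1² = 3 + 1 = 4)
b(F, I) = 0 (b(F, I) = -F + F = 0)
m(h) = 6 (m(h) = 6 - ((h² + 7*h) + h)*0 = 6 - (h² + 8*h)*0 = 6 - 1*0 = 6 + 0 = 6)
m(f)*v(-3, -6) = 6*(-6) = -36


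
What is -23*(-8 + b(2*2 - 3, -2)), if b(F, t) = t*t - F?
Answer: 115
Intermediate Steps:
b(F, t) = t**2 - F
-23*(-8 + b(2*2 - 3, -2)) = -23*(-8 + ((-2)**2 - (2*2 - 3))) = -23*(-8 + (4 - (4 - 3))) = -23*(-8 + (4 - 1*1)) = -23*(-8 + (4 - 1)) = -23*(-8 + 3) = -23*(-5) = 115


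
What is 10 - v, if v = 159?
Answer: -149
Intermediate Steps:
10 - v = 10 - 1*159 = 10 - 159 = -149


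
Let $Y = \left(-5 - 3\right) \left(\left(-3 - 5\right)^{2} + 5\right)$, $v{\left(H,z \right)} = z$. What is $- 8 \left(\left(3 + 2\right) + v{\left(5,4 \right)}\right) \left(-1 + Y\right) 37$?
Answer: $1473192$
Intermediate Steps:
$Y = -552$ ($Y = - 8 \left(\left(-8\right)^{2} + 5\right) = - 8 \left(64 + 5\right) = \left(-8\right) 69 = -552$)
$- 8 \left(\left(3 + 2\right) + v{\left(5,4 \right)}\right) \left(-1 + Y\right) 37 = - 8 \left(\left(3 + 2\right) + 4\right) \left(-1 - 552\right) 37 = - 8 \left(5 + 4\right) \left(-553\right) 37 = - 8 \cdot 9 \left(-553\right) 37 = \left(-8\right) \left(-4977\right) 37 = 39816 \cdot 37 = 1473192$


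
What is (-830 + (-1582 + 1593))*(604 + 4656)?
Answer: -4307940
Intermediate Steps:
(-830 + (-1582 + 1593))*(604 + 4656) = (-830 + 11)*5260 = -819*5260 = -4307940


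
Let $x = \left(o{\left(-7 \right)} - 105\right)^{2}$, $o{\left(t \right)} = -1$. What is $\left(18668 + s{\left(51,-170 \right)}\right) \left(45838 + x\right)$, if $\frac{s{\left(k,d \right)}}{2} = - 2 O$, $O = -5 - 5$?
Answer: $1067740392$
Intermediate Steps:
$O = -10$
$s{\left(k,d \right)} = 40$ ($s{\left(k,d \right)} = 2 \left(\left(-2\right) \left(-10\right)\right) = 2 \cdot 20 = 40$)
$x = 11236$ ($x = \left(-1 - 105\right)^{2} = \left(-106\right)^{2} = 11236$)
$\left(18668 + s{\left(51,-170 \right)}\right) \left(45838 + x\right) = \left(18668 + 40\right) \left(45838 + 11236\right) = 18708 \cdot 57074 = 1067740392$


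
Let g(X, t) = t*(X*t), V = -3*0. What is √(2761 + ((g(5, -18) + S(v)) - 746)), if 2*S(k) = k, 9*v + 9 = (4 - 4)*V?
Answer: √14538/2 ≈ 60.287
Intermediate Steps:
V = 0
g(X, t) = X*t²
v = -1 (v = -1 + ((4 - 4)*0)/9 = -1 + (0*0)/9 = -1 + (⅑)*0 = -1 + 0 = -1)
S(k) = k/2
√(2761 + ((g(5, -18) + S(v)) - 746)) = √(2761 + ((5*(-18)² + (½)*(-1)) - 746)) = √(2761 + ((5*324 - ½) - 746)) = √(2761 + ((1620 - ½) - 746)) = √(2761 + (3239/2 - 746)) = √(2761 + 1747/2) = √(7269/2) = √14538/2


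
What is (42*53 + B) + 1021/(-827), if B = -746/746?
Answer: 1839054/827 ≈ 2223.8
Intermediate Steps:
B = -1 (B = -746*1/746 = -1)
(42*53 + B) + 1021/(-827) = (42*53 - 1) + 1021/(-827) = (2226 - 1) + 1021*(-1/827) = 2225 - 1021/827 = 1839054/827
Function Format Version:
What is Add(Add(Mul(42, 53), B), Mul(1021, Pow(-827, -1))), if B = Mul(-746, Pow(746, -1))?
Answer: Rational(1839054, 827) ≈ 2223.8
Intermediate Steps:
B = -1 (B = Mul(-746, Rational(1, 746)) = -1)
Add(Add(Mul(42, 53), B), Mul(1021, Pow(-827, -1))) = Add(Add(Mul(42, 53), -1), Mul(1021, Pow(-827, -1))) = Add(Add(2226, -1), Mul(1021, Rational(-1, 827))) = Add(2225, Rational(-1021, 827)) = Rational(1839054, 827)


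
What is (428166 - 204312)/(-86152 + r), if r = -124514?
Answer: -37309/35111 ≈ -1.0626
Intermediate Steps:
(428166 - 204312)/(-86152 + r) = (428166 - 204312)/(-86152 - 124514) = 223854/(-210666) = 223854*(-1/210666) = -37309/35111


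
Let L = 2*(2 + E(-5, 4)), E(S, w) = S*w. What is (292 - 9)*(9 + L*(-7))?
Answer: 73863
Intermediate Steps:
L = -36 (L = 2*(2 - 5*4) = 2*(2 - 20) = 2*(-18) = -36)
(292 - 9)*(9 + L*(-7)) = (292 - 9)*(9 - 36*(-7)) = 283*(9 + 252) = 283*261 = 73863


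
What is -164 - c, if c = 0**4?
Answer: -164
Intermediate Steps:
c = 0
-164 - c = -164 - 1*0 = -164 + 0 = -164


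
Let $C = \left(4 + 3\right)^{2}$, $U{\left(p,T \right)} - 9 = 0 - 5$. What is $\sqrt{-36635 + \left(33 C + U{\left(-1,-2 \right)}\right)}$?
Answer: $i \sqrt{35014} \approx 187.12 i$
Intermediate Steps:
$U{\left(p,T \right)} = 4$ ($U{\left(p,T \right)} = 9 + \left(0 - 5\right) = 9 - 5 = 4$)
$C = 49$ ($C = 7^{2} = 49$)
$\sqrt{-36635 + \left(33 C + U{\left(-1,-2 \right)}\right)} = \sqrt{-36635 + \left(33 \cdot 49 + 4\right)} = \sqrt{-36635 + \left(1617 + 4\right)} = \sqrt{-36635 + 1621} = \sqrt{-35014} = i \sqrt{35014}$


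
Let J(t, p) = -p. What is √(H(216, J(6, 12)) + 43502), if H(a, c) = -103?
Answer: √43399 ≈ 208.32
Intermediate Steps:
√(H(216, J(6, 12)) + 43502) = √(-103 + 43502) = √43399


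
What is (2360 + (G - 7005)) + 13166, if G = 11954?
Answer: 20475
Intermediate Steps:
(2360 + (G - 7005)) + 13166 = (2360 + (11954 - 7005)) + 13166 = (2360 + 4949) + 13166 = 7309 + 13166 = 20475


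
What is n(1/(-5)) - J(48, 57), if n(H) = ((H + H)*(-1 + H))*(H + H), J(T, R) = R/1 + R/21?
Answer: -52418/875 ≈ -59.906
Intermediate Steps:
J(T, R) = 22*R/21 (J(T, R) = R*1 + R*(1/21) = R + R/21 = 22*R/21)
n(H) = 4*H²*(-1 + H) (n(H) = ((2*H)*(-1 + H))*(2*H) = (2*H*(-1 + H))*(2*H) = 4*H²*(-1 + H))
n(1/(-5)) - J(48, 57) = 4*(1/(-5))²*(-1 + 1/(-5)) - 22*57/21 = 4*(-⅕)²*(-1 - ⅕) - 1*418/7 = 4*(1/25)*(-6/5) - 418/7 = -24/125 - 418/7 = -52418/875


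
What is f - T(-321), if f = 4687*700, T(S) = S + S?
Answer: 3281542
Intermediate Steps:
T(S) = 2*S
f = 3280900
f - T(-321) = 3280900 - 2*(-321) = 3280900 - 1*(-642) = 3280900 + 642 = 3281542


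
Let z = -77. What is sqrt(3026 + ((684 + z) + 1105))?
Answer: sqrt(4738) ≈ 68.833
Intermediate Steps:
sqrt(3026 + ((684 + z) + 1105)) = sqrt(3026 + ((684 - 77) + 1105)) = sqrt(3026 + (607 + 1105)) = sqrt(3026 + 1712) = sqrt(4738)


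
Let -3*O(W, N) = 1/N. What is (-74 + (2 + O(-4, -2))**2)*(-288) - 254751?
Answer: -234791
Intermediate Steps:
O(W, N) = -1/(3*N)
(-74 + (2 + O(-4, -2))**2)*(-288) - 254751 = (-74 + (2 - 1/3/(-2))**2)*(-288) - 254751 = (-74 + (2 - 1/3*(-1/2))**2)*(-288) - 254751 = (-74 + (2 + 1/6)**2)*(-288) - 254751 = (-74 + (13/6)**2)*(-288) - 254751 = (-74 + 169/36)*(-288) - 254751 = -2495/36*(-288) - 254751 = 19960 - 254751 = -234791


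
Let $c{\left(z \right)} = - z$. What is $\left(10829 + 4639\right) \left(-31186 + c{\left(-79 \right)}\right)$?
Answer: $-481163076$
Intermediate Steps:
$\left(10829 + 4639\right) \left(-31186 + c{\left(-79 \right)}\right) = \left(10829 + 4639\right) \left(-31186 - -79\right) = 15468 \left(-31186 + 79\right) = 15468 \left(-31107\right) = -481163076$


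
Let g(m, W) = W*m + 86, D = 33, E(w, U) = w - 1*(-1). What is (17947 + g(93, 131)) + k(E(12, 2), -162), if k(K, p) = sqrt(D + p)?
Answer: 30216 + I*sqrt(129) ≈ 30216.0 + 11.358*I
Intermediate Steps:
E(w, U) = 1 + w (E(w, U) = w + 1 = 1 + w)
k(K, p) = sqrt(33 + p)
g(m, W) = 86 + W*m
(17947 + g(93, 131)) + k(E(12, 2), -162) = (17947 + (86 + 131*93)) + sqrt(33 - 162) = (17947 + (86 + 12183)) + sqrt(-129) = (17947 + 12269) + I*sqrt(129) = 30216 + I*sqrt(129)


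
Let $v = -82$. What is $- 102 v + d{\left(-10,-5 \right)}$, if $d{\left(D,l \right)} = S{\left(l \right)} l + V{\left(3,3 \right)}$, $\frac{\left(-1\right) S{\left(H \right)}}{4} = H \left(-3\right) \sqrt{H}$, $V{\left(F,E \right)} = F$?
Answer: $8367 + 300 i \sqrt{5} \approx 8367.0 + 670.82 i$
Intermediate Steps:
$S{\left(H \right)} = 12 H^{\frac{3}{2}}$ ($S{\left(H \right)} = - 4 H \left(-3\right) \sqrt{H} = - 4 - 3 H \sqrt{H} = - 4 \left(- 3 H^{\frac{3}{2}}\right) = 12 H^{\frac{3}{2}}$)
$d{\left(D,l \right)} = 3 + 12 l^{\frac{5}{2}}$ ($d{\left(D,l \right)} = 12 l^{\frac{3}{2}} l + 3 = 12 l^{\frac{5}{2}} + 3 = 3 + 12 l^{\frac{5}{2}}$)
$- 102 v + d{\left(-10,-5 \right)} = \left(-102\right) \left(-82\right) + \left(3 + 12 \left(-5\right)^{\frac{5}{2}}\right) = 8364 + \left(3 + 12 \cdot 25 i \sqrt{5}\right) = 8364 + \left(3 + 300 i \sqrt{5}\right) = 8367 + 300 i \sqrt{5}$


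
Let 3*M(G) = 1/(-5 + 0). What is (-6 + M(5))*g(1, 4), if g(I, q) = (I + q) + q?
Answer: -273/5 ≈ -54.600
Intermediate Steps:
g(I, q) = I + 2*q
M(G) = -1/15 (M(G) = 1/(3*(-5 + 0)) = (1/3)/(-5) = (1/3)*(-1/5) = -1/15)
(-6 + M(5))*g(1, 4) = (-6 - 1/15)*(1 + 2*4) = -91*(1 + 8)/15 = -91/15*9 = -273/5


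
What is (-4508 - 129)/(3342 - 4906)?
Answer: 4637/1564 ≈ 2.9648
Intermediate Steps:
(-4508 - 129)/(3342 - 4906) = -4637/(-1564) = -4637*(-1/1564) = 4637/1564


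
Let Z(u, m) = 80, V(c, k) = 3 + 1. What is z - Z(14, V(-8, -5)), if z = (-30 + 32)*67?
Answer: 54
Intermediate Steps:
V(c, k) = 4
z = 134 (z = 2*67 = 134)
z - Z(14, V(-8, -5)) = 134 - 1*80 = 134 - 80 = 54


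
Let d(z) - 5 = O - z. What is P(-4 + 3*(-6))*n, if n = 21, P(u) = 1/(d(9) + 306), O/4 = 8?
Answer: 21/334 ≈ 0.062874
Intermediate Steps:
O = 32 (O = 4*8 = 32)
d(z) = 37 - z (d(z) = 5 + (32 - z) = 37 - z)
P(u) = 1/334 (P(u) = 1/((37 - 1*9) + 306) = 1/((37 - 9) + 306) = 1/(28 + 306) = 1/334)
P(-4 + 3*(-6))*n = (1/334)*21 = 21/334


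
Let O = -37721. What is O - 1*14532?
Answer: -52253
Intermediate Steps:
O - 1*14532 = -37721 - 1*14532 = -37721 - 14532 = -52253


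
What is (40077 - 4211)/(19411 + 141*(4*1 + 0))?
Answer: 35866/19975 ≈ 1.7955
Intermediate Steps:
(40077 - 4211)/(19411 + 141*(4*1 + 0)) = 35866/(19411 + 141*(4 + 0)) = 35866/(19411 + 141*4) = 35866/(19411 + 564) = 35866/19975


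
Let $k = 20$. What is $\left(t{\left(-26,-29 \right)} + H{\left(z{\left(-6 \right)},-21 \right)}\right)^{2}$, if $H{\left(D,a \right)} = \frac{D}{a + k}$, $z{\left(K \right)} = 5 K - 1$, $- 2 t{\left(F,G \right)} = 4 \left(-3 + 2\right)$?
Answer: $1089$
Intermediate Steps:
$t{\left(F,G \right)} = 2$ ($t{\left(F,G \right)} = - \frac{4 \left(-3 + 2\right)}{2} = - \frac{4 \left(-1\right)}{2} = \left(- \frac{1}{2}\right) \left(-4\right) = 2$)
$z{\left(K \right)} = -1 + 5 K$
$H{\left(D,a \right)} = \frac{D}{20 + a}$ ($H{\left(D,a \right)} = \frac{D}{a + 20} = \frac{D}{20 + a}$)
$\left(t{\left(-26,-29 \right)} + H{\left(z{\left(-6 \right)},-21 \right)}\right)^{2} = \left(2 + \frac{-1 + 5 \left(-6\right)}{20 - 21}\right)^{2} = \left(2 + \frac{-1 - 30}{-1}\right)^{2} = \left(2 - -31\right)^{2} = \left(2 + 31\right)^{2} = 33^{2} = 1089$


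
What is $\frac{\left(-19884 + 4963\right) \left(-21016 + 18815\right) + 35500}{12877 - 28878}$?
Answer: $- \frac{32876621}{16001} \approx -2054.7$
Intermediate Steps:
$\frac{\left(-19884 + 4963\right) \left(-21016 + 18815\right) + 35500}{12877 - 28878} = \frac{\left(-14921\right) \left(-2201\right) + 35500}{-16001} = \left(32841121 + 35500\right) \left(- \frac{1}{16001}\right) = 32876621 \left(- \frac{1}{16001}\right) = - \frac{32876621}{16001}$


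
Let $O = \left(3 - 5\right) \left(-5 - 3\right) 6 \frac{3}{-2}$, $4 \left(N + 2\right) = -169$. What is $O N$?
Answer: $6372$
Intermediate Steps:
$N = - \frac{177}{4}$ ($N = -2 + \frac{1}{4} \left(-169\right) = -2 - \frac{169}{4} = - \frac{177}{4} \approx -44.25$)
$O = -144$ ($O = \left(-2\right) \left(-8\right) 6 \cdot 3 \left(- \frac{1}{2}\right) = 16 \cdot 6 \left(- \frac{3}{2}\right) = 96 \left(- \frac{3}{2}\right) = -144$)
$O N = \left(-144\right) \left(- \frac{177}{4}\right) = 6372$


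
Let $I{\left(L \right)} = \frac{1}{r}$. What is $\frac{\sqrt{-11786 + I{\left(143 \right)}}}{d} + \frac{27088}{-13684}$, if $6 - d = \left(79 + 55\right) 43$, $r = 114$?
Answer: $- \frac{6772}{3421} - \frac{i \sqrt{153170742}}{656184} \approx -1.9795 - 0.018861 i$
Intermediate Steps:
$d = -5756$ ($d = 6 - \left(79 + 55\right) 43 = 6 - 134 \cdot 43 = 6 - 5762 = -5756$)
$I{\left(L \right)} = \frac{1}{114}$
$\frac{\sqrt{-11786 + I{\left(143 \right)}}}{d} + \frac{27088}{-13684} = \frac{\sqrt{-11786 + \frac{1}{114}}}{-5756} + \frac{27088}{-13684} = \sqrt{- \frac{1343603}{114}} \left(- \frac{1}{5756}\right) + 27088 \left(- \frac{1}{13684}\right) = \frac{i \sqrt{153170742}}{114} \left(- \frac{1}{5756}\right) - \frac{6772}{3421} = - \frac{i \sqrt{153170742}}{656184} - \frac{6772}{3421} = - \frac{6772}{3421} - \frac{i \sqrt{153170742}}{656184}$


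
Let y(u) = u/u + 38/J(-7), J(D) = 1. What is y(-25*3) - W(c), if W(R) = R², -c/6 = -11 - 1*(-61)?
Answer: -89961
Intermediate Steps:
c = -300 (c = -6*(-11 - 1*(-61)) = -6*(-11 + 61) = -6*50 = -300)
y(u) = 39 (y(u) = u/u + 38/1 = 1 + 38*1 = 1 + 38 = 39)
y(-25*3) - W(c) = 39 - 1*(-300)² = 39 - 1*90000 = 39 - 90000 = -89961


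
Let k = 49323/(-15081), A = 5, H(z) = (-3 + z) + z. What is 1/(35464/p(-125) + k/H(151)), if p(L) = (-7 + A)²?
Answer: 1503073/13326228777 ≈ 0.00011279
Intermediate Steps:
H(z) = -3 + 2*z
k = -16441/5027 (k = 49323*(-1/15081) = -16441/5027 ≈ -3.2705)
p(L) = 4 (p(L) = (-7 + 5)² = (-2)² = 4)
1/(35464/p(-125) + k/H(151)) = 1/(35464/4 - 16441/(5027*(-3 + 2*151))) = 1/(35464*(¼) - 16441/(5027*(-3 + 302))) = 1/(8866 - 16441/5027/299) = 1/(8866 - 16441/5027*1/299) = 1/(8866 - 16441/1503073) = 1/(13326228777/1503073) = 1503073/13326228777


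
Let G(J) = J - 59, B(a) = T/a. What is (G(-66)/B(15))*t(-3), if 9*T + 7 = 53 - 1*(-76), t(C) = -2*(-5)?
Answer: -84375/61 ≈ -1383.2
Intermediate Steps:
t(C) = 10
T = 122/9 (T = -7/9 + (53 - 1*(-76))/9 = -7/9 + (53 + 76)/9 = -7/9 + (⅑)*129 = -7/9 + 43/3 = 122/9 ≈ 13.556)
B(a) = 122/(9*a)
G(J) = -59 + J
(G(-66)/B(15))*t(-3) = ((-59 - 66)/(((122/9)/15)))*10 = -125/((122/9)*(1/15))*10 = -125/122/135*10 = -125*135/122*10 = -16875/122*10 = -84375/61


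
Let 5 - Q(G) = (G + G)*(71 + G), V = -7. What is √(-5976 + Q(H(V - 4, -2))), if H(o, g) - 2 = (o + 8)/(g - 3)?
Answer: I*√158843/5 ≈ 79.71*I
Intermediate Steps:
H(o, g) = 2 + (8 + o)/(-3 + g) (H(o, g) = 2 + (o + 8)/(g - 3) = 2 + (8 + o)/(-3 + g))
Q(G) = 5 - 2*G*(71 + G) (Q(G) = 5 - (G + G)*(71 + G) = 5 - 2*G*(71 + G))
√(-5976 + Q(H(V - 4, -2))) = √(-5976 + (5 - 142*(2 + (-7 - 4) + 2*(-2))/(-3 - 2) - 2*(2 + (-7 - 4) + 2*(-2))²/(-3 - 2)²)) = √(-5976 + (5 - 142*(2 - 11 - 4)/(-5) - 2*(2 - 11 - 4)²/25)) = √(-5976 + (5 - (-142)*(-13)/5 - 2*(-⅕*(-13))²)) = √(-5976 + (5 - 142*13/5 - 2*(13/5)²)) = √(-5976 + (5 - 1846/5 - 2*169/25)) = √(-5976 + (5 - 1846/5 - 338/25)) = √(-5976 - 9443/25) = √(-158843/25) = I*√158843/5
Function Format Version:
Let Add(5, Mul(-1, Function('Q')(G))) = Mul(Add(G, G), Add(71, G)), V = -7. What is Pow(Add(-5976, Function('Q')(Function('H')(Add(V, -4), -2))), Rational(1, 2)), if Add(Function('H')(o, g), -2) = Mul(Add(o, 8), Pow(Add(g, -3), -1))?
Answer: Mul(Rational(1, 5), I, Pow(158843, Rational(1, 2))) ≈ Mul(79.710, I)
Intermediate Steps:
Function('H')(o, g) = Add(2, Mul(Pow(Add(-3, g), -1), Add(8, o))) (Function('H')(o, g) = Add(2, Mul(Add(o, 8), Pow(Add(g, -3), -1))) = Add(2, Mul(Add(8, o), Pow(Add(-3, g), -1))) = Add(2, Mul(Pow(Add(-3, g), -1), Add(8, o))))
Function('Q')(G) = Add(5, Mul(-2, G, Add(71, G))) (Function('Q')(G) = Add(5, Mul(-1, Mul(Add(G, G), Add(71, G)))) = Add(5, Mul(-1, Mul(Mul(2, G), Add(71, G)))) = Add(5, Mul(-1, Mul(2, G, Add(71, G)))) = Add(5, Mul(-2, G, Add(71, G))))
Pow(Add(-5976, Function('Q')(Function('H')(Add(V, -4), -2))), Rational(1, 2)) = Pow(Add(-5976, Add(5, Mul(-142, Mul(Pow(Add(-3, -2), -1), Add(2, Add(-7, -4), Mul(2, -2)))), Mul(-2, Pow(Mul(Pow(Add(-3, -2), -1), Add(2, Add(-7, -4), Mul(2, -2))), 2)))), Rational(1, 2)) = Pow(Add(-5976, Add(5, Mul(-142, Mul(Pow(-5, -1), Add(2, -11, -4))), Mul(-2, Pow(Mul(Pow(-5, -1), Add(2, -11, -4)), 2)))), Rational(1, 2)) = Pow(Add(-5976, Add(5, Mul(-142, Mul(Rational(-1, 5), -13)), Mul(-2, Pow(Mul(Rational(-1, 5), -13), 2)))), Rational(1, 2)) = Pow(Add(-5976, Add(5, Mul(-142, Rational(13, 5)), Mul(-2, Pow(Rational(13, 5), 2)))), Rational(1, 2)) = Pow(Add(-5976, Add(5, Rational(-1846, 5), Mul(-2, Rational(169, 25)))), Rational(1, 2)) = Pow(Add(-5976, Add(5, Rational(-1846, 5), Rational(-338, 25))), Rational(1, 2)) = Pow(Add(-5976, Rational(-9443, 25)), Rational(1, 2)) = Pow(Rational(-158843, 25), Rational(1, 2)) = Mul(Rational(1, 5), I, Pow(158843, Rational(1, 2)))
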